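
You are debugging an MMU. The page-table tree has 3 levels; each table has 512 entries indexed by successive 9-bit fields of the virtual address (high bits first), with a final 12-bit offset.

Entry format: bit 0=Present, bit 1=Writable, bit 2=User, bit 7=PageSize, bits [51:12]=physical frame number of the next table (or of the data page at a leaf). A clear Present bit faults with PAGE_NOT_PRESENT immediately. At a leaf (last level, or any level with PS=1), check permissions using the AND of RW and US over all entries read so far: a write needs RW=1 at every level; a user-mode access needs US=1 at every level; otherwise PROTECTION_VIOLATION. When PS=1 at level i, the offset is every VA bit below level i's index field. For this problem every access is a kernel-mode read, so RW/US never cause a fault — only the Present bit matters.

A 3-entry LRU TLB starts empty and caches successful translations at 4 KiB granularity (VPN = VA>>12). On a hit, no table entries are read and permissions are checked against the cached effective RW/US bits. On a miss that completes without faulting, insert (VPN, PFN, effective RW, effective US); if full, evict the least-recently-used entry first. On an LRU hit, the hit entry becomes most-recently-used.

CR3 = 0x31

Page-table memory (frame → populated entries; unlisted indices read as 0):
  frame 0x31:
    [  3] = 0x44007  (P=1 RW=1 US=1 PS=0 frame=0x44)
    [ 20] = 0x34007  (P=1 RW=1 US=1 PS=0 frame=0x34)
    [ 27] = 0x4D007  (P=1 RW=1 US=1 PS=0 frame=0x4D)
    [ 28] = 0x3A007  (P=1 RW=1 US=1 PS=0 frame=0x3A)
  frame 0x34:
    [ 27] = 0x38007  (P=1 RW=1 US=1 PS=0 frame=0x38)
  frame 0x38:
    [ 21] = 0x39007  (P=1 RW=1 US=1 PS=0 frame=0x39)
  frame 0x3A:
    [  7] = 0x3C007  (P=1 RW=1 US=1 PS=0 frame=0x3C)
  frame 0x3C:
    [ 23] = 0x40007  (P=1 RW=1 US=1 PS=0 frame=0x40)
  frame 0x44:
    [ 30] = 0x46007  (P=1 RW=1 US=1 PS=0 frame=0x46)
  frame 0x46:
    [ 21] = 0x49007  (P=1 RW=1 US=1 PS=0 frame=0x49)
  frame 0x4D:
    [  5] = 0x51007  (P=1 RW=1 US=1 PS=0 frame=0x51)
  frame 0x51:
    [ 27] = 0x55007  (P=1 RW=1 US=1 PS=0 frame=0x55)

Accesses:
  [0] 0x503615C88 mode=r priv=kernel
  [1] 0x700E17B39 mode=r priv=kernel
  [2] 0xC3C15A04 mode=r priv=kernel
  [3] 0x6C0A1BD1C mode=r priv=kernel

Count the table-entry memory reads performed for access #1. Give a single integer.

Trace:
#0 VA=0x503615C88 (r,kernel):
  L0: frame=0x31 idx=20 entry=0x34007 [P=1 RW=1 US=1 PS=0]
  L1: frame=0x34 idx=27 entry=0x38007 [P=1 RW=1 US=1 PS=0]
  L2: frame=0x38 idx=21 entry=0x39007 [P=1 RW=1 US=1 PS=0]
  ✓ 0x39C88  — 3 lookups
#1 VA=0x700E17B39 (r,kernel):
  L0: frame=0x31 idx=28 entry=0x3A007 [P=1 RW=1 US=1 PS=0]
  L1: frame=0x3A idx=7 entry=0x3C007 [P=1 RW=1 US=1 PS=0]
  L2: frame=0x3C idx=23 entry=0x40007 [P=1 RW=1 US=1 PS=0]
  ✓ 0x40B39  — 3 lookups
#2 VA=0xC3C15A04 (r,kernel):
  L0: frame=0x31 idx=3 entry=0x44007 [P=1 RW=1 US=1 PS=0]
  L1: frame=0x44 idx=30 entry=0x46007 [P=1 RW=1 US=1 PS=0]
  L2: frame=0x46 idx=21 entry=0x49007 [P=1 RW=1 US=1 PS=0]
  ✓ 0x49A04  — 3 lookups
#3 VA=0x6C0A1BD1C (r,kernel):
  L0: frame=0x31 idx=27 entry=0x4D007 [P=1 RW=1 US=1 PS=0]
  L1: frame=0x4D idx=5 entry=0x51007 [P=1 RW=1 US=1 PS=0]
  L2: frame=0x51 idx=27 entry=0x55007 [P=1 RW=1 US=1 PS=0]
  ✓ 0x55D1C  — 3 lookups

Entries read for #1: 3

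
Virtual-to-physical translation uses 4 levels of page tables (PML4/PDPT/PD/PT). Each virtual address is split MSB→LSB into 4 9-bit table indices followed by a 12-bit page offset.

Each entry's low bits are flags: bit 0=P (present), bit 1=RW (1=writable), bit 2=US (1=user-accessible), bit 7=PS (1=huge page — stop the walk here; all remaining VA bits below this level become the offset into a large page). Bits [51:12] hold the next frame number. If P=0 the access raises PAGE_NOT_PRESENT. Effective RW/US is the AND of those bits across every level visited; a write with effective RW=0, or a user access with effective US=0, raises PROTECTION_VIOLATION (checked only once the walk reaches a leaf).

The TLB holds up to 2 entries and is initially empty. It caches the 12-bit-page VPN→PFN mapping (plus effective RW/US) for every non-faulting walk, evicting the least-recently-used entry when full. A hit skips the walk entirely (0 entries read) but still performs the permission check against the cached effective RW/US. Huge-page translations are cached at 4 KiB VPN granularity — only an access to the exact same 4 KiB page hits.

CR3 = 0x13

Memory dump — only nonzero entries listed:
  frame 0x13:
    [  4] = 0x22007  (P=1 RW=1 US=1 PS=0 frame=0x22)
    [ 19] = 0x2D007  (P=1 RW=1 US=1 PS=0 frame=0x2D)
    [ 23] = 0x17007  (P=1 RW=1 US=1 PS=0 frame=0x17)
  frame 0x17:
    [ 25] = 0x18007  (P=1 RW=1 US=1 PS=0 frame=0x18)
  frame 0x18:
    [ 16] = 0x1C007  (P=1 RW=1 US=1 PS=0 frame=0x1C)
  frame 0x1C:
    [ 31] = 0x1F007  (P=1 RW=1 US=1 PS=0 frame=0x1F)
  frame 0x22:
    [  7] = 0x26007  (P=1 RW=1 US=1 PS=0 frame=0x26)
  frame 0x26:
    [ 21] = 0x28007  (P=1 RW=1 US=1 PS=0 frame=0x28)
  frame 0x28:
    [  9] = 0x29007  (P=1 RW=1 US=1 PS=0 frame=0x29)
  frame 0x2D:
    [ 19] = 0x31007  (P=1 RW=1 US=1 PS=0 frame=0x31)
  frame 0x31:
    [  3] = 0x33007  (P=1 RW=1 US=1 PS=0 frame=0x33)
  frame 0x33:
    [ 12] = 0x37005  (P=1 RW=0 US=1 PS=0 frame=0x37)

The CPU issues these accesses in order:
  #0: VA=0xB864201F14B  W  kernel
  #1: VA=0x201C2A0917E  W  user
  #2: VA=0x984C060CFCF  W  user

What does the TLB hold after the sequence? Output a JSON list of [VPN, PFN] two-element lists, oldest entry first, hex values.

Per-access translation:
#0 VA=0xB864201F14B (w,kernel):
  [0] read 0x13 idx=23: raw=0x17007 flags P=1 W=1 U=1 S=0
  [1] read 0x17 idx=25: raw=0x18007 flags P=1 W=1 U=1 S=0
  [2] read 0x18 idx=16: raw=0x1C007 flags P=1 W=1 U=1 S=0
  [3] read 0x1C idx=31: raw=0x1F007 flags P=1 W=1 U=1 S=0
  → PA=0x1F14B  (4 entries read)
#1 VA=0x201C2A0917E (w,user):
  [0] read 0x13 idx=4: raw=0x22007 flags P=1 W=1 U=1 S=0
  [1] read 0x22 idx=7: raw=0x26007 flags P=1 W=1 U=1 S=0
  [2] read 0x26 idx=21: raw=0x28007 flags P=1 W=1 U=1 S=0
  [3] read 0x28 idx=9: raw=0x29007 flags P=1 W=1 U=1 S=0
  → PA=0x2917E  (4 entries read)
#2 VA=0x984C060CFCF (w,user):
  [0] read 0x13 idx=19: raw=0x2D007 flags P=1 W=1 U=1 S=0
  [1] read 0x2D idx=19: raw=0x31007 flags P=1 W=1 U=1 S=0
  [2] read 0x31 idx=3: raw=0x33007 flags P=1 W=1 U=1 S=0
  [3] read 0x33 idx=12: raw=0x37005 flags P=1 W=0 U=1 S=0
  → PROTECTION_VIOLATION  (4 entries read)

TLB: [["0xB864201F", "0x1F"], ["0x201C2A09", "0x29"]]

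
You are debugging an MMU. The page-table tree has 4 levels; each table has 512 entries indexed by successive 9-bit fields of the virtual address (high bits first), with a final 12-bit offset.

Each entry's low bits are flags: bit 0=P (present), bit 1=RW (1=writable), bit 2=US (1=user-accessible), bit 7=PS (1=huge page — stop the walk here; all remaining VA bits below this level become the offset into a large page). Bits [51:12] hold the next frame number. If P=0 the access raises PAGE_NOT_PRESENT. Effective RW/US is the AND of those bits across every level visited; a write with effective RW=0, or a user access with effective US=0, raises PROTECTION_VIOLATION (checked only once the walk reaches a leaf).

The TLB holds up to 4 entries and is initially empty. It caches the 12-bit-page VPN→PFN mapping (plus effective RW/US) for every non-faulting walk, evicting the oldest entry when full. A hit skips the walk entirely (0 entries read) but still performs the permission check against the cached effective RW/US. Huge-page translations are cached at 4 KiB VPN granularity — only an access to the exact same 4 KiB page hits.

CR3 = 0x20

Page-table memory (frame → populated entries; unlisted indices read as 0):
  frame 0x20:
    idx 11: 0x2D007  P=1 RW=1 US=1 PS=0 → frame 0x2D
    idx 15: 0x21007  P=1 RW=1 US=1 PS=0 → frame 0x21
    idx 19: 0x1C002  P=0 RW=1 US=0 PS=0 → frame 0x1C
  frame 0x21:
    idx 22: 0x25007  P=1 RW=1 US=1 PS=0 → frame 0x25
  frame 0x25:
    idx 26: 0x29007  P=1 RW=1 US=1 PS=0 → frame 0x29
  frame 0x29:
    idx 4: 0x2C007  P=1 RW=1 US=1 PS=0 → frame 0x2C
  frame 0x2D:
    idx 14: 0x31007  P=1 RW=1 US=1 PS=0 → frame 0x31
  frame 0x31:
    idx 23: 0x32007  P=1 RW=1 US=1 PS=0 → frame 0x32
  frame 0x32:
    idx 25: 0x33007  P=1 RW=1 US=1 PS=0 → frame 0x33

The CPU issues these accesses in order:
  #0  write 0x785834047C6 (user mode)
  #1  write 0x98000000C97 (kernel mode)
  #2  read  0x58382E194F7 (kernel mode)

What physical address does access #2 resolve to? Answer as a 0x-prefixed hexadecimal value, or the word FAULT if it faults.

Trace:
#0 VA=0x785834047C6 (w,user):
  L0: frame=0x20 idx=15 entry=0x21007 [P=1 RW=1 US=1 PS=0]
  L1: frame=0x21 idx=22 entry=0x25007 [P=1 RW=1 US=1 PS=0]
  L2: frame=0x25 idx=26 entry=0x29007 [P=1 RW=1 US=1 PS=0]
  L3: frame=0x29 idx=4 entry=0x2C007 [P=1 RW=1 US=1 PS=0]
  ⇒ phys 0x2C7C6  [4 reads]
#1 VA=0x98000000C97 (w,kernel):
  L0: frame=0x20 idx=19 entry=0x1C002 [P=0 RW=1 US=0 PS=0]
  ⇒ fault: PAGE_NOT_PRESENT  — 1 lookups
#2 VA=0x58382E194F7 (r,kernel):
  L0: frame=0x20 idx=11 entry=0x2D007 [P=1 RW=1 US=1 PS=0]
  L1: frame=0x2D idx=14 entry=0x31007 [P=1 RW=1 US=1 PS=0]
  L2: frame=0x31 idx=23 entry=0x32007 [P=1 RW=1 US=1 PS=0]
  L3: frame=0x32 idx=25 entry=0x33007 [P=1 RW=1 US=1 PS=0]
  ⇒ phys 0x334F7  [4 reads]

Access #2 PA: 0x334F7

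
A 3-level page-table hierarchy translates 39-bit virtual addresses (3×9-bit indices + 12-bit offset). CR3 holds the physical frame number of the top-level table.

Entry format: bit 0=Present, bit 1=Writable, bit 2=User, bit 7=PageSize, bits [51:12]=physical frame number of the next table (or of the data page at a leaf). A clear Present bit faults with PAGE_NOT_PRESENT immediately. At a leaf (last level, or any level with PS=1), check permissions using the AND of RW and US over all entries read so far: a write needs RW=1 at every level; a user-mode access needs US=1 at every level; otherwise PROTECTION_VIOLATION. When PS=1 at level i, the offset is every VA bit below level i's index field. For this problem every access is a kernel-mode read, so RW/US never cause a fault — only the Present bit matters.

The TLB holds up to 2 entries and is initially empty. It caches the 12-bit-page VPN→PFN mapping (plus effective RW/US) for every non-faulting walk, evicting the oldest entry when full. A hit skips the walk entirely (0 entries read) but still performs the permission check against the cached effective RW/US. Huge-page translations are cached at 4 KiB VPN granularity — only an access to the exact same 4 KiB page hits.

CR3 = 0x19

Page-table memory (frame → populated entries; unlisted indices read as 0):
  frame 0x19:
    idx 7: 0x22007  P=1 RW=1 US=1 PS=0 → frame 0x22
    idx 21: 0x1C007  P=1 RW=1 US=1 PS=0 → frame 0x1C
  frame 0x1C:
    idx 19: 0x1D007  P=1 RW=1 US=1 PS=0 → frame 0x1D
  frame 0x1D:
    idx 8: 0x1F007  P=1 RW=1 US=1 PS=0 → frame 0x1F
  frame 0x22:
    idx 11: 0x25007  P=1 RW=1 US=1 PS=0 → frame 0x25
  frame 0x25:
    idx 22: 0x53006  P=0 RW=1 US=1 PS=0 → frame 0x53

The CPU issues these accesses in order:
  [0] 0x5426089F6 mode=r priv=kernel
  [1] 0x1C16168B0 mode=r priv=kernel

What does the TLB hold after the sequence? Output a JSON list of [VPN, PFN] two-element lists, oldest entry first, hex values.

Per-access translation:
#0 VA=0x5426089F6 (r,kernel):
  lvl0: tbl 0x19, slot 21 ⇒ 0x1C007 (P1/RW1/US1/PS0)
  lvl1: tbl 0x1C, slot 19 ⇒ 0x1D007 (P1/RW1/US1/PS0)
  lvl2: tbl 0x1D, slot 8 ⇒ 0x1F007 (P1/RW1/US1/PS0)
  ✓ 0x1F9F6  — 3 lookups
#1 VA=0x1C16168B0 (r,kernel):
  lvl0: tbl 0x19, slot 7 ⇒ 0x22007 (P1/RW1/US1/PS0)
  lvl1: tbl 0x22, slot 11 ⇒ 0x25007 (P1/RW1/US1/PS0)
  lvl2: tbl 0x25, slot 22 ⇒ 0x53006 (P0/RW1/US1/PS0)
  ✗ PAGE_NOT_PRESENT  [3 reads]

TLB: [["0x542608", "0x1F"]]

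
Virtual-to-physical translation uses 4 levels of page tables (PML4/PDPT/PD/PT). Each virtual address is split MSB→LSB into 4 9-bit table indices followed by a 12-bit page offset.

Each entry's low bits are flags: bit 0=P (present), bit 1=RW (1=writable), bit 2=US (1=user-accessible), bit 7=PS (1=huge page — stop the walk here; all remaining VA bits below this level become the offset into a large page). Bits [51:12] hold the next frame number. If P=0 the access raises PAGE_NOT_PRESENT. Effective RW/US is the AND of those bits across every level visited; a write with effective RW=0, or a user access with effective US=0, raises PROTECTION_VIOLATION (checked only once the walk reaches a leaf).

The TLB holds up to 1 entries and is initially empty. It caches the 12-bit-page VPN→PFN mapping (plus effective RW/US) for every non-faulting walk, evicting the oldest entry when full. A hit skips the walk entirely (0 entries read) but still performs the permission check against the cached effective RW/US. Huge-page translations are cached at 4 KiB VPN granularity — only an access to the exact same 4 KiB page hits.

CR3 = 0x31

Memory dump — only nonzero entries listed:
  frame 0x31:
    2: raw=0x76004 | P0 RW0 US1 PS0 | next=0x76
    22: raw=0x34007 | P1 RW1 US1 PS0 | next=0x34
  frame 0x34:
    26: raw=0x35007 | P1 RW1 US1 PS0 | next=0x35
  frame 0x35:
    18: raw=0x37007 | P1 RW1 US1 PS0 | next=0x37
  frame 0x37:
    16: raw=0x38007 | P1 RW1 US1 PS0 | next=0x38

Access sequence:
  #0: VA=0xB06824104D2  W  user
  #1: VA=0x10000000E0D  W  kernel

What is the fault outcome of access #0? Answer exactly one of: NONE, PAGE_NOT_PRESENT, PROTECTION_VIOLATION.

Walk each access:
#0 VA=0xB06824104D2 (w,user):
  L0 @0x31[22] → 0x34007  P=1,RW=1,US=1,PS=0
  L1 @0x34[26] → 0x35007  P=1,RW=1,US=1,PS=0
  L2 @0x35[18] → 0x37007  P=1,RW=1,US=1,PS=0
  L3 @0x37[16] → 0x38007  P=1,RW=1,US=1,PS=0
  ✓ 0x384D2  — 4 lookups
#1 VA=0x10000000E0D (w,kernel):
  L0 @0x31[2] → 0x76004  P=0,RW=0,US=1,PS=0
  ⇒ fault: PAGE_NOT_PRESENT  — 1 lookups

Access #0 fault: NONE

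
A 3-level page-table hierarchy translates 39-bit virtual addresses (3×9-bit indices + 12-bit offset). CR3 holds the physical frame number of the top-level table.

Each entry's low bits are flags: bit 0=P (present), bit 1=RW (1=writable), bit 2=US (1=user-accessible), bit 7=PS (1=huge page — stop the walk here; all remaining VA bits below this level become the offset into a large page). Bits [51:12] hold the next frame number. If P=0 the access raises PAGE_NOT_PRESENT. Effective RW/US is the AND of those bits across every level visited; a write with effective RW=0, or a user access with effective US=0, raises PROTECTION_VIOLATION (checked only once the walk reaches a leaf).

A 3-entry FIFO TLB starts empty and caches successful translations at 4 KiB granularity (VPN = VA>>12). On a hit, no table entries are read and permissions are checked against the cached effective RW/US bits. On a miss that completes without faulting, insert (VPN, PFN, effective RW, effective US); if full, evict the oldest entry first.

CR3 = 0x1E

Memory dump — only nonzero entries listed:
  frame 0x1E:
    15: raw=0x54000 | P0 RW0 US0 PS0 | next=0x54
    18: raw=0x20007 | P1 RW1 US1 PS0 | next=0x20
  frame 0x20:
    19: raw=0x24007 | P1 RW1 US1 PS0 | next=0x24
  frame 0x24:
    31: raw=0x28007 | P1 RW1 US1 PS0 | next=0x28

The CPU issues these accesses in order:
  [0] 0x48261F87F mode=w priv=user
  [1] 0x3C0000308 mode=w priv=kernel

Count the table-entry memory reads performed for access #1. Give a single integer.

Trace:
#0 VA=0x48261F87F (w,user):
  L0 @0x1E[18] → 0x20007  P=1,RW=1,US=1,PS=0
  L1 @0x20[19] → 0x24007  P=1,RW=1,US=1,PS=0
  L2 @0x24[31] → 0x28007  P=1,RW=1,US=1,PS=0
  ⇒ phys 0x2887F  [3 reads]
#1 VA=0x3C0000308 (w,kernel):
  L0 @0x1E[15] → 0x54000  P=0,RW=0,US=0,PS=0
  → PAGE_NOT_PRESENT  (1 entries read)

Entries read for #1: 1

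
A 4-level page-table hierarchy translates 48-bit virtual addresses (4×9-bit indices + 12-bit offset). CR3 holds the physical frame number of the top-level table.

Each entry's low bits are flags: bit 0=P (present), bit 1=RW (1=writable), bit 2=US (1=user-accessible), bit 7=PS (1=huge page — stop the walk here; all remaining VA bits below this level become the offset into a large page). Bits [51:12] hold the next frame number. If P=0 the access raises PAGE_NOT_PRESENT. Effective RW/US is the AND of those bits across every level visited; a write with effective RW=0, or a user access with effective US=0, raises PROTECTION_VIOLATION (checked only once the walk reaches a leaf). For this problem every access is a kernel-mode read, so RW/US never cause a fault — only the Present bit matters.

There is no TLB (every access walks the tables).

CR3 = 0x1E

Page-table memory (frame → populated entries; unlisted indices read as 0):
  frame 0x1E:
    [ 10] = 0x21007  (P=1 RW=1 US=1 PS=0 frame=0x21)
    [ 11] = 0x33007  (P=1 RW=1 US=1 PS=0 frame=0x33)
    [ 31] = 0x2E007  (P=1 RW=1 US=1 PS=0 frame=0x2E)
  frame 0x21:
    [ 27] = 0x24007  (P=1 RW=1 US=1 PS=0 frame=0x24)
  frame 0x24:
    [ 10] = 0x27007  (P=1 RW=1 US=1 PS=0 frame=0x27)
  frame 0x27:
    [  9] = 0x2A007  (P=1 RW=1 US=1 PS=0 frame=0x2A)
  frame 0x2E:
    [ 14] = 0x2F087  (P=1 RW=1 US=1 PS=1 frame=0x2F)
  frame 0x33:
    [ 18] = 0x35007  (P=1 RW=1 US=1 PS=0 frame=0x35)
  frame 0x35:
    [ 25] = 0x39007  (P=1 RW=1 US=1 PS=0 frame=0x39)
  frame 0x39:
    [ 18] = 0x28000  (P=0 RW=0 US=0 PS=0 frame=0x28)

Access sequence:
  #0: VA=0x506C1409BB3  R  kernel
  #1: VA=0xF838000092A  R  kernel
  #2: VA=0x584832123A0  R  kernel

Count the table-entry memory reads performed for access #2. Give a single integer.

Per-access translation:
#0 VA=0x506C1409BB3 (r,kernel):
  [0] read 0x1E idx=10: raw=0x21007 flags P=1 W=1 U=1 S=0
  [1] read 0x21 idx=27: raw=0x24007 flags P=1 W=1 U=1 S=0
  [2] read 0x24 idx=10: raw=0x27007 flags P=1 W=1 U=1 S=0
  [3] read 0x27 idx=9: raw=0x2A007 flags P=1 W=1 U=1 S=0
  → PA=0x2ABB3  (4 entries read)
#1 VA=0xF838000092A (r,kernel):
  [0] read 0x1E idx=31: raw=0x2E007 flags P=1 W=1 U=1 S=0
  [1] read 0x2E idx=14: raw=0x2F087 flags P=1 W=1 U=1 S=1
  → PA=0x2F92A (huge @L1)  (2 entries read)
#2 VA=0x584832123A0 (r,kernel):
  [0] read 0x1E idx=11: raw=0x33007 flags P=1 W=1 U=1 S=0
  [1] read 0x33 idx=18: raw=0x35007 flags P=1 W=1 U=1 S=0
  [2] read 0x35 idx=25: raw=0x39007 flags P=1 W=1 U=1 S=0
  [3] read 0x39 idx=18: raw=0x28000 flags P=0 W=0 U=0 S=0
  ✗ PAGE_NOT_PRESENT  [4 reads]

Entries read for #2: 4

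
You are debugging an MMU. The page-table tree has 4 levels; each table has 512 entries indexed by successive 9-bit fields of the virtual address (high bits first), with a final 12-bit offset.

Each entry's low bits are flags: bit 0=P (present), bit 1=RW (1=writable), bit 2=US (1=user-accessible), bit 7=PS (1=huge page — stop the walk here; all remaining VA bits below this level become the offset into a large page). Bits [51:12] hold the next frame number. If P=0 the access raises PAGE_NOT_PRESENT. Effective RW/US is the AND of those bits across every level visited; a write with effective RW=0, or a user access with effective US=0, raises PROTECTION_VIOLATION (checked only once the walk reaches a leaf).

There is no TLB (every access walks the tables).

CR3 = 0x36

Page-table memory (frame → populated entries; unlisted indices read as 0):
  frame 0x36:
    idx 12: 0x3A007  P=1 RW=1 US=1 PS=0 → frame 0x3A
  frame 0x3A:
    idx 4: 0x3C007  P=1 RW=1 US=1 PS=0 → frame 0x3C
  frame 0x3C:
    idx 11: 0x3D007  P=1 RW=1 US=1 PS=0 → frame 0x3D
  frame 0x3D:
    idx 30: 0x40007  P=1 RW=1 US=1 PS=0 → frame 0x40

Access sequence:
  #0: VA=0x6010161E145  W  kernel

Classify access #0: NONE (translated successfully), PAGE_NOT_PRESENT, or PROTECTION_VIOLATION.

Walk each access:
#0 VA=0x6010161E145 (w,kernel):
  L0: frame=0x36 idx=12 entry=0x3A007 [P=1 RW=1 US=1 PS=0]
  L1: frame=0x3A idx=4 entry=0x3C007 [P=1 RW=1 US=1 PS=0]
  L2: frame=0x3C idx=11 entry=0x3D007 [P=1 RW=1 US=1 PS=0]
  L3: frame=0x3D idx=30 entry=0x40007 [P=1 RW=1 US=1 PS=0]
  ⇒ phys 0x40145  [4 reads]

Access #0 fault: NONE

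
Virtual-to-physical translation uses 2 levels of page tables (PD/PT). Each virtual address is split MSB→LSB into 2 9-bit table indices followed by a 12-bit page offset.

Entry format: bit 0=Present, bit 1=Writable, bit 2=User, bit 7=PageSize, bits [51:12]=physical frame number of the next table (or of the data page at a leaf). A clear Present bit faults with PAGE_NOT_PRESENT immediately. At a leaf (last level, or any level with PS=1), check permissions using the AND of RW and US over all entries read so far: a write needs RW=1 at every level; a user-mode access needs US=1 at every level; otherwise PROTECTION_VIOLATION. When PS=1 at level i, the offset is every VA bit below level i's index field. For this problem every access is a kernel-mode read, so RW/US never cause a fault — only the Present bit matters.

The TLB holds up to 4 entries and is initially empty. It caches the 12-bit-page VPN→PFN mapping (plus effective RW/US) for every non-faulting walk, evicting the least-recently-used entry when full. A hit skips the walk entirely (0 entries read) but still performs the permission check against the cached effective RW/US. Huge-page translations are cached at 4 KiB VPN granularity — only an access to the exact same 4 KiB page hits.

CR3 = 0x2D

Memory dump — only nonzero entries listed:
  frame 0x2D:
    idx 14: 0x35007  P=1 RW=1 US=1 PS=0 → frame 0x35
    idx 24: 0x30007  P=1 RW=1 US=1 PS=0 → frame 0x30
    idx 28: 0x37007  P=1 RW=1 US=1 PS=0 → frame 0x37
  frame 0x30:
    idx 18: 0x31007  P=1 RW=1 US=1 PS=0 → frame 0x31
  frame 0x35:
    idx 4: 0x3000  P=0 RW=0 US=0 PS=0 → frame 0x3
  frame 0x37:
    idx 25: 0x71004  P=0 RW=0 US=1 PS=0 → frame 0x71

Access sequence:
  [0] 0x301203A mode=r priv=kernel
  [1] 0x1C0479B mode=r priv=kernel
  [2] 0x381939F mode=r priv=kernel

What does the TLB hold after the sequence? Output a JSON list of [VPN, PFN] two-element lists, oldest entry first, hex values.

Per-access translation:
#0 VA=0x301203A (r,kernel):
  [0] read 0x2D idx=24: raw=0x30007 flags P=1 W=1 U=1 S=0
  [1] read 0x30 idx=18: raw=0x31007 flags P=1 W=1 U=1 S=0
  ✓ 0x3103A  — 2 lookups
#1 VA=0x1C0479B (r,kernel):
  [0] read 0x2D idx=14: raw=0x35007 flags P=1 W=1 U=1 S=0
  [1] read 0x35 idx=4: raw=0x3000 flags P=0 W=0 U=0 S=0
  → PAGE_NOT_PRESENT  (2 entries read)
#2 VA=0x381939F (r,kernel):
  [0] read 0x2D idx=28: raw=0x37007 flags P=1 W=1 U=1 S=0
  [1] read 0x37 idx=25: raw=0x71004 flags P=0 W=0 U=1 S=0
  → PAGE_NOT_PRESENT  (2 entries read)

TLB: [["0x3012", "0x31"]]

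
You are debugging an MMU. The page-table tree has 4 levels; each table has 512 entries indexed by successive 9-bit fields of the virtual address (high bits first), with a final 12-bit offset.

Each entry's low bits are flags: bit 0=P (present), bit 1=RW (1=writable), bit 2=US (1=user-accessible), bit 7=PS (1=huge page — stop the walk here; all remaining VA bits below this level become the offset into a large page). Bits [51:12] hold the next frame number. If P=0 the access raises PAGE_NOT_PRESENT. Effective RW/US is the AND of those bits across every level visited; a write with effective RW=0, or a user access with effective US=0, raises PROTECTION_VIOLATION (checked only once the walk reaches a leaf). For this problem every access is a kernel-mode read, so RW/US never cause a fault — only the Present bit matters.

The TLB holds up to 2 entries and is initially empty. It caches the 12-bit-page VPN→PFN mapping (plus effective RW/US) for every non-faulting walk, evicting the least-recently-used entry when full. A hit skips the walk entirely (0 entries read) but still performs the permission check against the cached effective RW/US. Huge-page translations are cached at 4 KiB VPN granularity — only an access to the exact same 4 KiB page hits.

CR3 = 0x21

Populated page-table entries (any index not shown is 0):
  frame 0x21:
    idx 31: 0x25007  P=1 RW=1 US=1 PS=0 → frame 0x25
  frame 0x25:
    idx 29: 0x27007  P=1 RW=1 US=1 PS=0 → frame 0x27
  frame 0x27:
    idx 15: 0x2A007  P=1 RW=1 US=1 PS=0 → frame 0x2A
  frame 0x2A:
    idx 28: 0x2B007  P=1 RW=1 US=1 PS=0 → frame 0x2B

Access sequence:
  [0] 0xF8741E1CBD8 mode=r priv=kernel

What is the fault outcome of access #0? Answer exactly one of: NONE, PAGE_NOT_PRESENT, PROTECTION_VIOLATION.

Trace:
#0 VA=0xF8741E1CBD8 (r,kernel):
  [0] read 0x21 idx=31: raw=0x25007 flags P=1 W=1 U=1 S=0
  [1] read 0x25 idx=29: raw=0x27007 flags P=1 W=1 U=1 S=0
  [2] read 0x27 idx=15: raw=0x2A007 flags P=1 W=1 U=1 S=0
  [3] read 0x2A idx=28: raw=0x2B007 flags P=1 W=1 U=1 S=0
  ✓ 0x2BBD8  — 4 lookups

Access #0 fault: NONE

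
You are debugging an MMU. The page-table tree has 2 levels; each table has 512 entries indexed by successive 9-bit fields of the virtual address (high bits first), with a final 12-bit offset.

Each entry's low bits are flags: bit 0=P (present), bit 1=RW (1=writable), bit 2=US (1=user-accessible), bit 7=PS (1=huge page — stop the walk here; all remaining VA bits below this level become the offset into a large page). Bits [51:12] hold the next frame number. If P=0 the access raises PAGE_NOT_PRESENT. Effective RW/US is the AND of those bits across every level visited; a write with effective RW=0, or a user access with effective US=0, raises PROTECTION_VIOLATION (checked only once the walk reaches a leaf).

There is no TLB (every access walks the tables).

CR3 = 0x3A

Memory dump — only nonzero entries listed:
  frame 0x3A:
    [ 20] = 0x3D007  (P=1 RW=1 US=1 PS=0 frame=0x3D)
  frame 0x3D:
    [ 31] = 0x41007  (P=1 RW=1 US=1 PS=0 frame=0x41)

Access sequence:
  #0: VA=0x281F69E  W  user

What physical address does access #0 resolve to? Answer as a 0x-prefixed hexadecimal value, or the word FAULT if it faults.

Per-access translation:
#0 VA=0x281F69E (w,user):
  L0 @0x3A[20] → 0x3D007  P=1,RW=1,US=1,PS=0
  L1 @0x3D[31] → 0x41007  P=1,RW=1,US=1,PS=0
  ⇒ phys 0x4169E  [2 reads]

Access #0 PA: 0x4169E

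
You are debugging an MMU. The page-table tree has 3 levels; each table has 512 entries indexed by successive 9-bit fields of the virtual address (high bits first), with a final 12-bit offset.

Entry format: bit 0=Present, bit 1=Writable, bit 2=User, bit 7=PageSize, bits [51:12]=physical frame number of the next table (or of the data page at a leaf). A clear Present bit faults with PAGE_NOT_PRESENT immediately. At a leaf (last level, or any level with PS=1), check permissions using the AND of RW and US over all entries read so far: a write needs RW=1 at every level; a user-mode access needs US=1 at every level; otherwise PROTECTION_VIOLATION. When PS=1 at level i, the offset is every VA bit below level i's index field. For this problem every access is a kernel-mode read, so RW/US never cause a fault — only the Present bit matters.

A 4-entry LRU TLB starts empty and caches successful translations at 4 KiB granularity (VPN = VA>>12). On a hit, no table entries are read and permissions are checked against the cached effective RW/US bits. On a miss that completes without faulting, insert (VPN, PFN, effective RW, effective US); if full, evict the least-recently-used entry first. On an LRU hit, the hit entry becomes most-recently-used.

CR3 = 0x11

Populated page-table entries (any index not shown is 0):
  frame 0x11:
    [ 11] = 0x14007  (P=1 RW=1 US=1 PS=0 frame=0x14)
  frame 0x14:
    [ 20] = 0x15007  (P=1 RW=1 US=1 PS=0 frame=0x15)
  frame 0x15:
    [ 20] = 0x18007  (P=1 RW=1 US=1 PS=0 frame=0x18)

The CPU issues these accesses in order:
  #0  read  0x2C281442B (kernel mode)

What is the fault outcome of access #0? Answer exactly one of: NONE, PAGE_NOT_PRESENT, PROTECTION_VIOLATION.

Walk each access:
#0 VA=0x2C281442B (r,kernel):
  L0 @0x11[11] → 0x14007  P=1,RW=1,US=1,PS=0
  L1 @0x14[20] → 0x15007  P=1,RW=1,US=1,PS=0
  L2 @0x15[20] → 0x18007  P=1,RW=1,US=1,PS=0
  → PA=0x1842B  (3 entries read)

Access #0 fault: NONE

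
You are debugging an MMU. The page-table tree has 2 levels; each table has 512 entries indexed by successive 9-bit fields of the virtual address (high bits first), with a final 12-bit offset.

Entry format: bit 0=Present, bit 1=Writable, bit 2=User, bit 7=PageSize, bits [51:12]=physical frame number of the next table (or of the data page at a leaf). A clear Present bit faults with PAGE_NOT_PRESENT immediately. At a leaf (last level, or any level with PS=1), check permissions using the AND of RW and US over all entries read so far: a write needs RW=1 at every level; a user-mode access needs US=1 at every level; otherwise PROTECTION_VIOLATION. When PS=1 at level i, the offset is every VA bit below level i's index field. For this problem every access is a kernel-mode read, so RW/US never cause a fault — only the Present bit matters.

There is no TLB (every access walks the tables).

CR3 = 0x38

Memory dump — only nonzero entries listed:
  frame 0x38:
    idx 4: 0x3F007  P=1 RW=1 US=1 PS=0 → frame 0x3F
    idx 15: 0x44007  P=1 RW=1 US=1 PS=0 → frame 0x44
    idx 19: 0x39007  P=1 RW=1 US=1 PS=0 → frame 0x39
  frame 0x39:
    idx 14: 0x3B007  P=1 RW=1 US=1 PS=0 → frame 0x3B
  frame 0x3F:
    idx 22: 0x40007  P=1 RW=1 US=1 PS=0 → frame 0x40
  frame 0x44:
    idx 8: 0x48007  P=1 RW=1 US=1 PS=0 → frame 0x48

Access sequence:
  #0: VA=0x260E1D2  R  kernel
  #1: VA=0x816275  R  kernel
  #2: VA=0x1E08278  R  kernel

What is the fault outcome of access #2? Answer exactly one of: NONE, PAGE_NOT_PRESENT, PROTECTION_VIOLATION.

Walk each access:
#0 VA=0x260E1D2 (r,kernel):
  L0 @0x38[19] → 0x39007  P=1,RW=1,US=1,PS=0
  L1 @0x39[14] → 0x3B007  P=1,RW=1,US=1,PS=0
  ✓ 0x3B1D2  — 2 lookups
#1 VA=0x816275 (r,kernel):
  L0 @0x38[4] → 0x3F007  P=1,RW=1,US=1,PS=0
  L1 @0x3F[22] → 0x40007  P=1,RW=1,US=1,PS=0
  ✓ 0x40275  — 2 lookups
#2 VA=0x1E08278 (r,kernel):
  L0 @0x38[15] → 0x44007  P=1,RW=1,US=1,PS=0
  L1 @0x44[8] → 0x48007  P=1,RW=1,US=1,PS=0
  ✓ 0x48278  — 2 lookups

Access #2 fault: NONE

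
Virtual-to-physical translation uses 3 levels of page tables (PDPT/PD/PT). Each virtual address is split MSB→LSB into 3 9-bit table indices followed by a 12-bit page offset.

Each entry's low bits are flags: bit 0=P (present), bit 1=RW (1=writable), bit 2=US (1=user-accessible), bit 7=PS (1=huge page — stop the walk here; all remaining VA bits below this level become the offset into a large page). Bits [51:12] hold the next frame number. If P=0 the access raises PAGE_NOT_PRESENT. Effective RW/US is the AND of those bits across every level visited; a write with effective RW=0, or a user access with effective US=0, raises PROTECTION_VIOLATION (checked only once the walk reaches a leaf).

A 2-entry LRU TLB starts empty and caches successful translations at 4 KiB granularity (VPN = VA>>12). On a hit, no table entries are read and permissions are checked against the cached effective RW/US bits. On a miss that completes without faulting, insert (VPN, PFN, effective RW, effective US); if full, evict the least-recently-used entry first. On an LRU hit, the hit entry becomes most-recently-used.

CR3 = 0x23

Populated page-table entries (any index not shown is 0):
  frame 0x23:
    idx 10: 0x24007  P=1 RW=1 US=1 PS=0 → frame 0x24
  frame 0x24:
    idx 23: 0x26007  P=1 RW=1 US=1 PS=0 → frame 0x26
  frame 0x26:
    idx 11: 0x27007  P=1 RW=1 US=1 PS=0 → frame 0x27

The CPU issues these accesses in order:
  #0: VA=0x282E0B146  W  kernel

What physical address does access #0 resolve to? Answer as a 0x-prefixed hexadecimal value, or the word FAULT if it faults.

Trace:
#0 VA=0x282E0B146 (w,kernel):
  L0 @0x23[10] → 0x24007  P=1,RW=1,US=1,PS=0
  L1 @0x24[23] → 0x26007  P=1,RW=1,US=1,PS=0
  L2 @0x26[11] → 0x27007  P=1,RW=1,US=1,PS=0
  → PA=0x27146  (3 entries read)

Access #0 PA: 0x27146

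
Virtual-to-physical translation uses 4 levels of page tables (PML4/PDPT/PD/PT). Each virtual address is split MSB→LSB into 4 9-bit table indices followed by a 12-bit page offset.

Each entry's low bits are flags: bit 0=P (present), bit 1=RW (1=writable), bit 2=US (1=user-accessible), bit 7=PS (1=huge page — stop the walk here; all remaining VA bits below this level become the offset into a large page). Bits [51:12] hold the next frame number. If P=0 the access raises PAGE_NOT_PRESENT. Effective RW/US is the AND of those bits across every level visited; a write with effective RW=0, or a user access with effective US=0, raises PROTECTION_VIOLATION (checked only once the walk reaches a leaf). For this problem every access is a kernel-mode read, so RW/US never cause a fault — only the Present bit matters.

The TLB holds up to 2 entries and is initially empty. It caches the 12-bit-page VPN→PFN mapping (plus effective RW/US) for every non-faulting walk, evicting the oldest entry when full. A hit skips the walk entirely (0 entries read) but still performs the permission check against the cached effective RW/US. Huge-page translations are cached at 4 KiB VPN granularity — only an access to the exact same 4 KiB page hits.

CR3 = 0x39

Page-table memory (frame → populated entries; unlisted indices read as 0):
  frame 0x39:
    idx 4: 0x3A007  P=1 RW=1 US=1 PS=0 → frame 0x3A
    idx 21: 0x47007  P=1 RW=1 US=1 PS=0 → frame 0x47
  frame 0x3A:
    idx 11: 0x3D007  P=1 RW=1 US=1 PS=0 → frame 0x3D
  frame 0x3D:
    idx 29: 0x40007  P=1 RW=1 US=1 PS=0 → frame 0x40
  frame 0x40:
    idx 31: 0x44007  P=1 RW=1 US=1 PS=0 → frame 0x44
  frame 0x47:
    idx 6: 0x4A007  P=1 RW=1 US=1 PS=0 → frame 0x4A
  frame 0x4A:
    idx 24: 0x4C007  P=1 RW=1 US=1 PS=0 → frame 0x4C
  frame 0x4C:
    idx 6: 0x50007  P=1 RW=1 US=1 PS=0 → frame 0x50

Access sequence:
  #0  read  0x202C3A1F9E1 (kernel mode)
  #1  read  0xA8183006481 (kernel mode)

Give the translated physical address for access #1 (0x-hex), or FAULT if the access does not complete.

Trace:
#0 VA=0x202C3A1F9E1 (r,kernel):
  L0 @0x39[4] → 0x3A007  P=1,RW=1,US=1,PS=0
  L1 @0x3A[11] → 0x3D007  P=1,RW=1,US=1,PS=0
  L2 @0x3D[29] → 0x40007  P=1,RW=1,US=1,PS=0
  L3 @0x40[31] → 0x44007  P=1,RW=1,US=1,PS=0
  ⇒ phys 0x449E1  [4 reads]
#1 VA=0xA8183006481 (r,kernel):
  L0 @0x39[21] → 0x47007  P=1,RW=1,US=1,PS=0
  L1 @0x47[6] → 0x4A007  P=1,RW=1,US=1,PS=0
  L2 @0x4A[24] → 0x4C007  P=1,RW=1,US=1,PS=0
  L3 @0x4C[6] → 0x50007  P=1,RW=1,US=1,PS=0
  ⇒ phys 0x50481  [4 reads]

Access #1 PA: 0x50481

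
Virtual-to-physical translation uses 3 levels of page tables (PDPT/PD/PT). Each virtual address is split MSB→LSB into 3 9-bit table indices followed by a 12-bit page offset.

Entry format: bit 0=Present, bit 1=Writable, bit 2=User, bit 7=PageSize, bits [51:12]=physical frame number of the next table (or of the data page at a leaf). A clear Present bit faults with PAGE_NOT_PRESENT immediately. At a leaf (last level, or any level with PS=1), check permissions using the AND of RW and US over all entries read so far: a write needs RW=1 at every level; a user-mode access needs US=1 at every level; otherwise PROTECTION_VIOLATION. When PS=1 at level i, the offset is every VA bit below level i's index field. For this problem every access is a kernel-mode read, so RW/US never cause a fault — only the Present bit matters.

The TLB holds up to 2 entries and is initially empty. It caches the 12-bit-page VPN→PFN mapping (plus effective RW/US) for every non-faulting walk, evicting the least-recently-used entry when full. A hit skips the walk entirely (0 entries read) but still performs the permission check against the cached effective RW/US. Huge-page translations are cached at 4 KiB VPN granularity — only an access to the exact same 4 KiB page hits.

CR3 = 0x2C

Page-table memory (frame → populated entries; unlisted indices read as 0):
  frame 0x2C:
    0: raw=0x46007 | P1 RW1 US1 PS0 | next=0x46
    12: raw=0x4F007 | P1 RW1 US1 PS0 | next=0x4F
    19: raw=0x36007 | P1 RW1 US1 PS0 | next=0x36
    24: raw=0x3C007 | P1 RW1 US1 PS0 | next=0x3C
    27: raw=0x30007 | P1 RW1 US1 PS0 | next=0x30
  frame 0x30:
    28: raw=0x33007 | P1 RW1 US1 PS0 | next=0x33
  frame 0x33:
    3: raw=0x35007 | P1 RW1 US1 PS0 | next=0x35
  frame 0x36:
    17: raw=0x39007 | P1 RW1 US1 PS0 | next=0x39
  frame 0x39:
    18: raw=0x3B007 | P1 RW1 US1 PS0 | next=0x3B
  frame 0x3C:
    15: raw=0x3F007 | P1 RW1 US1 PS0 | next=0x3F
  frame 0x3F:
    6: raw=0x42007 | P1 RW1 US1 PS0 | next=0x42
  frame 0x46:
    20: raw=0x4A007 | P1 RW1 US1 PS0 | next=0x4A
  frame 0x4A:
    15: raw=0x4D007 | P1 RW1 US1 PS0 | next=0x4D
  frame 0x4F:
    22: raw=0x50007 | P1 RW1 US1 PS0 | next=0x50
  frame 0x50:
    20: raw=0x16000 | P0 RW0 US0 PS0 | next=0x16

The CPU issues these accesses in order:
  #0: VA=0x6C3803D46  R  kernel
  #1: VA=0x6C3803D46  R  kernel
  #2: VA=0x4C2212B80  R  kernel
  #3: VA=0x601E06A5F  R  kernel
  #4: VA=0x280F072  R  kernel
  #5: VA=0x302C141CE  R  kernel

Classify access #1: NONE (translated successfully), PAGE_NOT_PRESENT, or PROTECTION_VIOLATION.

Trace:
#0 VA=0x6C3803D46 (r,kernel):
  [0] read 0x2C idx=27: raw=0x30007 flags P=1 W=1 U=1 S=0
  [1] read 0x30 idx=28: raw=0x33007 flags P=1 W=1 U=1 S=0
  [2] read 0x33 idx=3: raw=0x35007 flags P=1 W=1 U=1 S=0
  → PA=0x35D46  (3 entries read)
#1 VA=0x6C3803D46 (r,kernel):
  TLB hit vpn=0x6C3803 → PA=0x35D46
#2 VA=0x4C2212B80 (r,kernel):
  [0] read 0x2C idx=19: raw=0x36007 flags P=1 W=1 U=1 S=0
  [1] read 0x36 idx=17: raw=0x39007 flags P=1 W=1 U=1 S=0
  [2] read 0x39 idx=18: raw=0x3B007 flags P=1 W=1 U=1 S=0
  → PA=0x3BB80  (3 entries read)
#3 VA=0x601E06A5F (r,kernel):
  [0] read 0x2C idx=24: raw=0x3C007 flags P=1 W=1 U=1 S=0
  [1] read 0x3C idx=15: raw=0x3F007 flags P=1 W=1 U=1 S=0
  [2] read 0x3F idx=6: raw=0x42007 flags P=1 W=1 U=1 S=0
  → PA=0x42A5F  (3 entries read)
#4 VA=0x280F072 (r,kernel):
  [0] read 0x2C idx=0: raw=0x46007 flags P=1 W=1 U=1 S=0
  [1] read 0x46 idx=20: raw=0x4A007 flags P=1 W=1 U=1 S=0
  [2] read 0x4A idx=15: raw=0x4D007 flags P=1 W=1 U=1 S=0
  → PA=0x4D072  (3 entries read)
#5 VA=0x302C141CE (r,kernel):
  [0] read 0x2C idx=12: raw=0x4F007 flags P=1 W=1 U=1 S=0
  [1] read 0x4F idx=22: raw=0x50007 flags P=1 W=1 U=1 S=0
  [2] read 0x50 idx=20: raw=0x16000 flags P=0 W=0 U=0 S=0
  ⇒ fault: PAGE_NOT_PRESENT  — 3 lookups

Access #1 fault: NONE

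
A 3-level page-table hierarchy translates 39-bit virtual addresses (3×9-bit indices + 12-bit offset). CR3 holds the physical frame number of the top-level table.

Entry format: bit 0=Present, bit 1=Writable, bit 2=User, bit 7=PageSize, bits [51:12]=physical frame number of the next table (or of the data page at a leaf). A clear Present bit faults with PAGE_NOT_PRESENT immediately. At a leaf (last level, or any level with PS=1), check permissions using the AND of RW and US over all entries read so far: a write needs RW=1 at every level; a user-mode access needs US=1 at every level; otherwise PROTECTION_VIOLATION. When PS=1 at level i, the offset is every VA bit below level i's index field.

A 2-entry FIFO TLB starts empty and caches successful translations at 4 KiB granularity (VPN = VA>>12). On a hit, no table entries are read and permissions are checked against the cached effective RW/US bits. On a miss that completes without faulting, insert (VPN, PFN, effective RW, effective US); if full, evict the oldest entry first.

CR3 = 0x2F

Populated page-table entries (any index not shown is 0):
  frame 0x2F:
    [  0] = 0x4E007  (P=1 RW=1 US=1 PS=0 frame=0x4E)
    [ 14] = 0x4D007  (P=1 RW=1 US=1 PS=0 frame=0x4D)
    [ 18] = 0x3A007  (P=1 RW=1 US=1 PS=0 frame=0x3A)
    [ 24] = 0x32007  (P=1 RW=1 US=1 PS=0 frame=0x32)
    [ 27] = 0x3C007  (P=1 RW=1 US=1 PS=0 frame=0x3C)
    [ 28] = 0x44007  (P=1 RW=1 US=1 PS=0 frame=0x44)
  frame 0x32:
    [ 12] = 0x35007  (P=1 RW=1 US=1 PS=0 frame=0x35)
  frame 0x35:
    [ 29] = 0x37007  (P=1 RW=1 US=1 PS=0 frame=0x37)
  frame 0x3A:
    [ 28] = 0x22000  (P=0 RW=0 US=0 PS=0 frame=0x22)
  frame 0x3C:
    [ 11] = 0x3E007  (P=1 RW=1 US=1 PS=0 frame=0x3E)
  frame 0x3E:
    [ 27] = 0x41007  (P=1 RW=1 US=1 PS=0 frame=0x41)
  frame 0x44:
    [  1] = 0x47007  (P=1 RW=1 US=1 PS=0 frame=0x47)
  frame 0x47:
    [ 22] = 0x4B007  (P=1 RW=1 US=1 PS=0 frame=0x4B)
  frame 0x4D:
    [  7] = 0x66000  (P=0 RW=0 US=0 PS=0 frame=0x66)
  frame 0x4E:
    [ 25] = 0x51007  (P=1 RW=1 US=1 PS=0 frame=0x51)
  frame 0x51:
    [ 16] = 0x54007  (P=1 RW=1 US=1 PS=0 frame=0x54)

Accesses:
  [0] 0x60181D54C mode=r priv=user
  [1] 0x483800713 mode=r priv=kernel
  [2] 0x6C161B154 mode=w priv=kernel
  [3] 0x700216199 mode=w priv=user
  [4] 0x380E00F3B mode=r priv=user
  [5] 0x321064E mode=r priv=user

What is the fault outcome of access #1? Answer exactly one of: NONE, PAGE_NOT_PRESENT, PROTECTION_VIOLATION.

Trace:
#0 VA=0x60181D54C (r,user):
  [0] read 0x2F idx=24: raw=0x32007 flags P=1 W=1 U=1 S=0
  [1] read 0x32 idx=12: raw=0x35007 flags P=1 W=1 U=1 S=0
  [2] read 0x35 idx=29: raw=0x37007 flags P=1 W=1 U=1 S=0
  ⇒ phys 0x3754C  [3 reads]
#1 VA=0x483800713 (r,kernel):
  [0] read 0x2F idx=18: raw=0x3A007 flags P=1 W=1 U=1 S=0
  [1] read 0x3A idx=28: raw=0x22000 flags P=0 W=0 U=0 S=0
  → PAGE_NOT_PRESENT  (2 entries read)
#2 VA=0x6C161B154 (w,kernel):
  [0] read 0x2F idx=27: raw=0x3C007 flags P=1 W=1 U=1 S=0
  [1] read 0x3C idx=11: raw=0x3E007 flags P=1 W=1 U=1 S=0
  [2] read 0x3E idx=27: raw=0x41007 flags P=1 W=1 U=1 S=0
  ⇒ phys 0x41154  [3 reads]
#3 VA=0x700216199 (w,user):
  [0] read 0x2F idx=28: raw=0x44007 flags P=1 W=1 U=1 S=0
  [1] read 0x44 idx=1: raw=0x47007 flags P=1 W=1 U=1 S=0
  [2] read 0x47 idx=22: raw=0x4B007 flags P=1 W=1 U=1 S=0
  ⇒ phys 0x4B199  [3 reads]
#4 VA=0x380E00F3B (r,user):
  [0] read 0x2F idx=14: raw=0x4D007 flags P=1 W=1 U=1 S=0
  [1] read 0x4D idx=7: raw=0x66000 flags P=0 W=0 U=0 S=0
  → PAGE_NOT_PRESENT  (2 entries read)
#5 VA=0x321064E (r,user):
  [0] read 0x2F idx=0: raw=0x4E007 flags P=1 W=1 U=1 S=0
  [1] read 0x4E idx=25: raw=0x51007 flags P=1 W=1 U=1 S=0
  [2] read 0x51 idx=16: raw=0x54007 flags P=1 W=1 U=1 S=0
  ⇒ phys 0x5464E  [3 reads]

Access #1 fault: PAGE_NOT_PRESENT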